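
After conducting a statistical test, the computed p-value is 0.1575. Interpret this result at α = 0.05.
Since p = 0.1575 > α = 0.05, fail to reject H₀.
There is insufficient evidence to reject the null hypothesis; the result is not statistically significant at the 0.05 level.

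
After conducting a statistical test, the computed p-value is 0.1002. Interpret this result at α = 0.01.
Since p = 0.1002 > α = 0.01, fail to reject H₀.
There is insufficient evidence to reject the null hypothesis; the result is not statistically significant at the 0.01 level.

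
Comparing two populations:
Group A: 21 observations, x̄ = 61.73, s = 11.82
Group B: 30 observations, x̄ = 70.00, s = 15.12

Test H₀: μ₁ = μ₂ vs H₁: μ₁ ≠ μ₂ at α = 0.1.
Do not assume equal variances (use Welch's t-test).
Welch's two-sample t-test:
H₀: μ₁ = μ₂
H₁: μ₁ ≠ μ₂
s₁²/n₁ = 11.82²/21 = 6.6530,  s₂²/n₂ = 15.12²/30 = 7.6205
SE = √(s₁²/n₁ + s₂²/n₂) = √(6.6530 + 7.6205) = 3.7780
df (Welch-Satterthwaite) = (s₁²/n₁ + s₂²/n₂)² / [(s₁²/n₁)²/(n₁-1) + (s₂²/n₂)²/(n₂-1)] ≈ 48.33
t = (x̄₁ - x̄₂) / SE = (61.73 - 70.00) / 3.7780 = -8.27 / 3.7780 = -2.189
p-value = 0.0335

Since p-value < α = 0.1, we reject H₀.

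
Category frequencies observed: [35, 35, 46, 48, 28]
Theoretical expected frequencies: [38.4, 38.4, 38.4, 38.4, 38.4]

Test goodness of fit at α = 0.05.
Chi-square goodness of fit test:
H₀: observed counts match expected distribution
H₁: observed counts differ from expected distribution
df = k - 1 = 4
χ² = Σ(O - E)²/E
   = (35 - 38.4)²/38.4 + (35 - 38.4)²/38.4 + (46 - 38.4)²/38.4 + (48 - 38.4)²/38.4 + (28 - 38.4)²/38.4
   = 0.301 + 0.301 + 1.504 + 2.400 + 2.817
   = 7.32
p-value = 0.1198

Since p-value > α = 0.05, we fail to reject H₀.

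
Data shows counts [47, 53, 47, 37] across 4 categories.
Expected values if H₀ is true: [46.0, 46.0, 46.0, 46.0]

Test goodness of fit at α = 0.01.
Chi-square goodness of fit test:
H₀: observed counts match expected distribution
H₁: observed counts differ from expected distribution
df = k - 1 = 3
χ² = Σ(O - E)²/E
   = (47 - 46.0)²/46.0 + (53 - 46.0)²/46.0 + (47 - 46.0)²/46.0 + (37 - 46.0)²/46.0
   = 0.022 + 1.065 + 0.022 + 1.761
   = 2.87
p-value = 0.4122

Since p-value > α = 0.01, we fail to reject H₀.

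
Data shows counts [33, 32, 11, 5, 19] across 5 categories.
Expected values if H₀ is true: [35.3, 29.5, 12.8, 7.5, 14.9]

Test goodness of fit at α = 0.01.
Chi-square goodness of fit test:
H₀: observed counts match expected distribution
H₁: observed counts differ from expected distribution
df = k - 1 = 4
χ² = Σ(O - E)²/E
   = (33 - 35.3)²/35.3 + (32 - 29.5)²/29.5 + (11 - 12.8)²/12.8 + (5 - 7.5)²/7.5 + (19 - 14.9)²/14.9
   = 0.150 + 0.212 + 0.253 + 0.833 + 1.128
   = 2.58
p-value = 0.6310

Since p-value > α = 0.01, we fail to reject H₀.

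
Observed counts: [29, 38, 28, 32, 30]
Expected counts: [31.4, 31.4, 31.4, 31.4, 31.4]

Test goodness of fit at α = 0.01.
Chi-square goodness of fit test:
H₀: observed counts match expected distribution
H₁: observed counts differ from expected distribution
df = k - 1 = 4
χ² = Σ(O - E)²/E
   = (29 - 31.4)²/31.4 + (38 - 31.4)²/31.4 + (28 - 31.4)²/31.4 + (32 - 31.4)²/31.4 + (30 - 31.4)²/31.4
   = 0.183 + 1.387 + 0.368 + 0.011 + 0.062
   = 2.01
p-value = 0.7334

Since p-value > α = 0.01, we fail to reject H₀.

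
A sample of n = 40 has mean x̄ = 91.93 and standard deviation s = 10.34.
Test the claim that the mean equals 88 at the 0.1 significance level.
One-sample t-test:
H₀: μ = 88
H₁: μ ≠ 88
df = n - 1 = 39
t = (x̄ - μ₀) / (s/√n) = (91.93 - 88) / (10.34/√40) = 2.404
p-value = 0.0211

Since p-value < α = 0.1, we reject H₀.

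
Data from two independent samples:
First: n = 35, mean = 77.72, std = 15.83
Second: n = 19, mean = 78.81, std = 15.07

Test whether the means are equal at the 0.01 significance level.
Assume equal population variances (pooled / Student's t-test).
Student's two-sample t-test (equal variances):
H₀: μ₁ = μ₂
H₁: μ₁ ≠ μ₂
df = n₁ + n₂ - 2 = 52
Pooled variance s_p² = [(n₁-1)s₁² + (n₂-1)s₂²] / (n₁ + n₂ - 2) = [(34)(15.83²) + (18)(15.07²)] / 52 = 242.4598
SE = √(s_p²(1/n₁ + 1/n₂)) = √(242.4598 × (1/35 + 1/19)) = 4.4372
t = (x̄₁ - x̄₂) / SE = (77.72 - 78.81) / 4.4372 = -1.09 / 4.4372 = -0.246
p-value = 0.8069

Since p-value > α = 0.01, we fail to reject H₀.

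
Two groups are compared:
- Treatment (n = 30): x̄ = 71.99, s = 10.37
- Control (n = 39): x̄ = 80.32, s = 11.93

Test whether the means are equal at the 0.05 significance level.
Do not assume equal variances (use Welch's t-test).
Welch's two-sample t-test:
H₀: μ₁ = μ₂
H₁: μ₁ ≠ μ₂
s₁²/n₁ = 10.37²/30 = 3.5846,  s₂²/n₂ = 11.93²/39 = 3.6494
SE = √(s₁²/n₁ + s₂²/n₂) = √(3.5846 + 3.6494) = 2.6896
df (Welch-Satterthwaite) = (s₁²/n₁ + s₂²/n₂)² / [(s₁²/n₁)²/(n₁-1) + (s₂²/n₂)²/(n₂-1)] ≈ 65.94
t = (x̄₁ - x̄₂) / SE = (71.99 - 80.32) / 2.6896 = -8.33 / 2.6896 = -3.097
p-value = 0.0029

Since p-value < α = 0.05, we reject H₀.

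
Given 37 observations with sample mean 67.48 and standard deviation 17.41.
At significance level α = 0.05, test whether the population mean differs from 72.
One-sample t-test:
H₀: μ = 72
H₁: μ ≠ 72
df = n - 1 = 36
t = (x̄ - μ₀) / (s/√n) = (67.48 - 72) / (17.41/√37) = -1.579
p-value = 0.1230

Since p-value > α = 0.05, we fail to reject H₀.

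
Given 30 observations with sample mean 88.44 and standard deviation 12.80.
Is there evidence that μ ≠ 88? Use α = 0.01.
One-sample t-test:
H₀: μ = 88
H₁: μ ≠ 88
df = n - 1 = 29
t = (x̄ - μ₀) / (s/√n) = (88.44 - 88) / (12.80/√30) = 0.188
p-value = 0.8520

Since p-value > α = 0.01, we fail to reject H₀.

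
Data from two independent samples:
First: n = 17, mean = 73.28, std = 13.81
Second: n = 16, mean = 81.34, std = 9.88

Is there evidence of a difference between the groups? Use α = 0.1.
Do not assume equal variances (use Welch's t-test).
Welch's two-sample t-test:
H₀: μ₁ = μ₂
H₁: μ₁ ≠ μ₂
s₁²/n₁ = 13.81²/17 = 11.2186,  s₂²/n₂ = 9.88²/16 = 6.1009
SE = √(s₁²/n₁ + s₂²/n₂) = √(11.2186 + 6.1009) = 4.1617
df (Welch-Satterthwaite) = (s₁²/n₁ + s₂²/n₂)² / [(s₁²/n₁)²/(n₁-1) + (s₂²/n₂)²/(n₂-1)] ≈ 28.99
t = (x̄₁ - x̄₂) / SE = (73.28 - 81.34) / 4.1617 = -8.06 / 4.1617 = -1.937
p-value = 0.0626

Since p-value < α = 0.1, we reject H₀.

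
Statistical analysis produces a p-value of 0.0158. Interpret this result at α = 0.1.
Since p = 0.0158 < α = 0.1, reject H₀.
There is sufficient evidence to reject the null hypothesis; the result is statistically significant at the 0.1 level.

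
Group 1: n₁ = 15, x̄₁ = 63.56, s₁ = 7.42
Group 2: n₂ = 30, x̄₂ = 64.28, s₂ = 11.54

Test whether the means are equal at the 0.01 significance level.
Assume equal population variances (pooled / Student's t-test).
Student's two-sample t-test (equal variances):
H₀: μ₁ = μ₂
H₁: μ₁ ≠ μ₂
df = n₁ + n₂ - 2 = 43
Pooled variance s_p² = [(n₁-1)s₁² + (n₂-1)s₂²] / (n₁ + n₂ - 2) = [(14)(7.42²) + (29)(11.54²)] / 43 = 107.7387
SE = √(s_p²(1/n₁ + 1/n₂)) = √(107.7387 × (1/15 + 1/30)) = 3.2824
t = (x̄₁ - x̄₂) / SE = (63.56 - 64.28) / 3.2824 = -0.72 / 3.2824 = -0.219
p-value = 0.8274

Since p-value > α = 0.01, we fail to reject H₀.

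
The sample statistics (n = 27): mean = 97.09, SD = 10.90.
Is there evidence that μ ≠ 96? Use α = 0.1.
One-sample t-test:
H₀: μ = 96
H₁: μ ≠ 96
df = n - 1 = 26
t = (x̄ - μ₀) / (s/√n) = (97.09 - 96) / (10.90/√27) = 0.520
p-value = 0.6077

Since p-value > α = 0.1, we fail to reject H₀.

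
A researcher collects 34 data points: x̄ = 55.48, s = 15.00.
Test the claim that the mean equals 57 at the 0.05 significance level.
One-sample t-test:
H₀: μ = 57
H₁: μ ≠ 57
df = n - 1 = 33
t = (x̄ - μ₀) / (s/√n) = (55.48 - 57) / (15.00/√34) = -0.591
p-value = 0.5586

Since p-value > α = 0.05, we fail to reject H₀.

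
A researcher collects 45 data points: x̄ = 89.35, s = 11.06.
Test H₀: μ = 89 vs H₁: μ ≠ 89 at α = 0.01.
One-sample t-test:
H₀: μ = 89
H₁: μ ≠ 89
df = n - 1 = 44
t = (x̄ - μ₀) / (s/√n) = (89.35 - 89) / (11.06/√45) = 0.212
p-value = 0.8329

Since p-value > α = 0.01, we fail to reject H₀.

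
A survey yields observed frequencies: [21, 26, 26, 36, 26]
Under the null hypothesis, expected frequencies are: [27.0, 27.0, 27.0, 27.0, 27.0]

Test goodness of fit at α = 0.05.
Chi-square goodness of fit test:
H₀: observed counts match expected distribution
H₁: observed counts differ from expected distribution
df = k - 1 = 4
χ² = Σ(O - E)²/E
   = (21 - 27.0)²/27.0 + (26 - 27.0)²/27.0 + (26 - 27.0)²/27.0 + (36 - 27.0)²/27.0 + (26 - 27.0)²/27.0
   = 1.333 + 0.037 + 0.037 + 3.000 + 0.037
   = 4.44
p-value = 0.3492

Since p-value > α = 0.05, we fail to reject H₀.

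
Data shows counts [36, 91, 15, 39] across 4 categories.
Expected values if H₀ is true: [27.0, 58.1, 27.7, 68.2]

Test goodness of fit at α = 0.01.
Chi-square goodness of fit test:
H₀: observed counts match expected distribution
H₁: observed counts differ from expected distribution
df = k - 1 = 3
χ² = Σ(O - E)²/E
   = (36 - 27.0)²/27.0 + (91 - 58.1)²/58.1 + (15 - 27.7)²/27.7 + (39 - 68.2)²/68.2
   = 3.000 + 18.630 + 5.823 + 12.502
   = 39.95
p-value < 0.0001

Since p-value < α = 0.01, we reject H₀.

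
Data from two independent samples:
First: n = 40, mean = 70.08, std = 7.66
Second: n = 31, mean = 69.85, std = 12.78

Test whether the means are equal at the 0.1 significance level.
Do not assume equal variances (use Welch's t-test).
Welch's two-sample t-test:
H₀: μ₁ = μ₂
H₁: μ₁ ≠ μ₂
s₁²/n₁ = 7.66²/40 = 1.4669,  s₂²/n₂ = 12.78²/31 = 5.2687
SE = √(s₁²/n₁ + s₂²/n₂) = √(1.4669 + 5.2687) = 2.5953
df (Welch-Satterthwaite) = (s₁²/n₁ + s₂²/n₂)² / [(s₁²/n₁)²/(n₁-1) + (s₂²/n₂)²/(n₂-1)] ≈ 46.27
t = (x̄₁ - x̄₂) / SE = (70.08 - 69.85) / 2.5953 = 0.23 / 2.5953 = 0.089
p-value = 0.9298

Since p-value > α = 0.1, we fail to reject H₀.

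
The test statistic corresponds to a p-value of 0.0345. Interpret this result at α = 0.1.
Since p = 0.0345 < α = 0.1, reject H₀.
There is sufficient evidence to reject the null hypothesis; the result is statistically significant at the 0.1 level.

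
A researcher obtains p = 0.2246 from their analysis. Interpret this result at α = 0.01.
Since p = 0.2246 > α = 0.01, fail to reject H₀.
There is insufficient evidence to reject the null hypothesis; the result is not statistically significant at the 0.01 level.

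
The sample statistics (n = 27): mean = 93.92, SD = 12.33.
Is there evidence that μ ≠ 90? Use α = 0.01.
One-sample t-test:
H₀: μ = 90
H₁: μ ≠ 90
df = n - 1 = 26
t = (x̄ - μ₀) / (s/√n) = (93.92 - 90) / (12.33/√27) = 1.652
p-value = 0.1106

Since p-value > α = 0.01, we fail to reject H₀.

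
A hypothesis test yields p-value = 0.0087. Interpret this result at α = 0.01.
Since p = 0.0087 < α = 0.01, reject H₀.
There is sufficient evidence to reject the null hypothesis; the result is statistically significant at the 0.01 level.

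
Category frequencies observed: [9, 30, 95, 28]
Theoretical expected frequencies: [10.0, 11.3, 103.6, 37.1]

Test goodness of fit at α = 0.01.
Chi-square goodness of fit test:
H₀: observed counts match expected distribution
H₁: observed counts differ from expected distribution
df = k - 1 = 3
χ² = Σ(O - E)²/E
   = (9 - 10.0)²/10.0 + (30 - 11.3)²/11.3 + (95 - 103.6)²/103.6 + (28 - 37.1)²/37.1
   = 0.100 + 30.946 + 0.714 + 2.232
   = 33.99
p-value < 0.0001

Since p-value < α = 0.01, we reject H₀.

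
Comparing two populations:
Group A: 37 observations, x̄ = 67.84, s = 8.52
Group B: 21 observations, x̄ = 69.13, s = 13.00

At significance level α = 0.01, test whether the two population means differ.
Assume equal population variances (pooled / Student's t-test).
Student's two-sample t-test (equal variances):
H₀: μ₁ = μ₂
H₁: μ₁ ≠ μ₂
df = n₁ + n₂ - 2 = 56
Pooled variance s_p² = [(n₁-1)s₁² + (n₂-1)s₂²] / (n₁ + n₂ - 2) = [(36)(8.52²) + (20)(13.00²)] / 56 = 107.0224
SE = √(s_p²(1/n₁ + 1/n₂)) = √(107.0224 × (1/37 + 1/21)) = 2.8264
t = (x̄₁ - x̄₂) / SE = (67.84 - 69.13) / 2.8264 = -1.29 / 2.8264 = -0.456
p-value = 0.6499

Since p-value > α = 0.01, we fail to reject H₀.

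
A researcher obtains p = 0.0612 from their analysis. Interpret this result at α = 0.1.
Since p = 0.0612 < α = 0.1, reject H₀.
There is sufficient evidence to reject the null hypothesis; the result is statistically significant at the 0.1 level.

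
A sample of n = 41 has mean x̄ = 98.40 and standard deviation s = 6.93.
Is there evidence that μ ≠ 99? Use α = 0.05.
One-sample t-test:
H₀: μ = 99
H₁: μ ≠ 99
df = n - 1 = 40
t = (x̄ - μ₀) / (s/√n) = (98.40 - 99) / (6.93/√41) = -0.554
p-value = 0.5824

Since p-value > α = 0.05, we fail to reject H₀.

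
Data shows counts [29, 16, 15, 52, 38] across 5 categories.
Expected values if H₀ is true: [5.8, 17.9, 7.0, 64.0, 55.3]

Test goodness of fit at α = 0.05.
Chi-square goodness of fit test:
H₀: observed counts match expected distribution
H₁: observed counts differ from expected distribution
df = k - 1 = 4
χ² = Σ(O - E)²/E
   = (29 - 5.8)²/5.8 + (16 - 17.9)²/17.9 + (15 - 7.0)²/7.0 + (52 - 64.0)²/64.0 + (38 - 55.3)²/55.3
   = 92.800 + 0.202 + 9.143 + 2.250 + 5.412
   = 109.81
p-value < 0.0001

Since p-value < α = 0.05, we reject H₀.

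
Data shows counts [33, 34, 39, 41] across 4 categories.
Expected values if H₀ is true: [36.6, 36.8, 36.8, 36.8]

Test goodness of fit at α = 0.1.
Chi-square goodness of fit test:
H₀: observed counts match expected distribution
H₁: observed counts differ from expected distribution
df = k - 1 = 3
χ² = Σ(O - E)²/E
   = (33 - 36.6)²/36.6 + (34 - 36.8)²/36.8 + (39 - 36.8)²/36.8 + (41 - 36.8)²/36.8
   = 0.354 + 0.213 + 0.132 + 0.479
   = 1.18
p-value = 0.7583

Since p-value > α = 0.1, we fail to reject H₀.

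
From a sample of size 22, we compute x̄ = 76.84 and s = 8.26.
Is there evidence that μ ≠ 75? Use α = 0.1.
One-sample t-test:
H₀: μ = 75
H₁: μ ≠ 75
df = n - 1 = 21
t = (x̄ - μ₀) / (s/√n) = (76.84 - 75) / (8.26/√22) = 1.045
p-value = 0.3080

Since p-value > α = 0.1, we fail to reject H₀.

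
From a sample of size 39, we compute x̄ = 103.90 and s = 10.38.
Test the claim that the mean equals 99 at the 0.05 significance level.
One-sample t-test:
H₀: μ = 99
H₁: μ ≠ 99
df = n - 1 = 38
t = (x̄ - μ₀) / (s/√n) = (103.90 - 99) / (10.38/√39) = 2.948
p-value = 0.0054

Since p-value < α = 0.05, we reject H₀.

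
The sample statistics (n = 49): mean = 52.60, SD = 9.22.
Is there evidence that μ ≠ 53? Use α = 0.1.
One-sample t-test:
H₀: μ = 53
H₁: μ ≠ 53
df = n - 1 = 48
t = (x̄ - μ₀) / (s/√n) = (52.60 - 53) / (9.22/√49) = -0.304
p-value = 0.7627

Since p-value > α = 0.1, we fail to reject H₀.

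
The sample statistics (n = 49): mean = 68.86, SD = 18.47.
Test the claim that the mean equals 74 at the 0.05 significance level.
One-sample t-test:
H₀: μ = 74
H₁: μ ≠ 74
df = n - 1 = 48
t = (x̄ - μ₀) / (s/√n) = (68.86 - 74) / (18.47/√49) = -1.948
p-value = 0.0573

Since p-value > α = 0.05, we fail to reject H₀.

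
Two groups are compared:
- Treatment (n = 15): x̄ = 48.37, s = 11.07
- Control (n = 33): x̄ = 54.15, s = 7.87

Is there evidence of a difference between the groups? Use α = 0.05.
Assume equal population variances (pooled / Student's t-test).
Student's two-sample t-test (equal variances):
H₀: μ₁ = μ₂
H₁: μ₁ ≠ μ₂
df = n₁ + n₂ - 2 = 46
Pooled variance s_p² = [(n₁-1)s₁² + (n₂-1)s₂²] / (n₁ + n₂ - 2) = [(14)(11.07²) + (32)(7.87²)] / 46 = 80.3828
SE = √(s_p²(1/n₁ + 1/n₂)) = √(80.3828 × (1/15 + 1/33)) = 2.7919
t = (x̄₁ - x̄₂) / SE = (48.37 - 54.15) / 2.7919 = -5.78 / 2.7919 = -2.070
p-value = 0.0441

Since p-value < α = 0.05, we reject H₀.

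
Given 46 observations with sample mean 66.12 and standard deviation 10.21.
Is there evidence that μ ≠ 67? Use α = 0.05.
One-sample t-test:
H₀: μ = 67
H₁: μ ≠ 67
df = n - 1 = 45
t = (x̄ - μ₀) / (s/√n) = (66.12 - 67) / (10.21/√46) = -0.585
p-value = 0.5618

Since p-value > α = 0.05, we fail to reject H₀.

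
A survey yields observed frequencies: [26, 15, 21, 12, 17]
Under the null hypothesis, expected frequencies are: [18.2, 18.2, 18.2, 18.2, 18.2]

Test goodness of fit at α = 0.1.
Chi-square goodness of fit test:
H₀: observed counts match expected distribution
H₁: observed counts differ from expected distribution
df = k - 1 = 4
χ² = Σ(O - E)²/E
   = (26 - 18.2)²/18.2 + (15 - 18.2)²/18.2 + (21 - 18.2)²/18.2 + (12 - 18.2)²/18.2 + (17 - 18.2)²/18.2
   = 3.343 + 0.563 + 0.431 + 2.112 + 0.079
   = 6.53
p-value = 0.1631

Since p-value > α = 0.1, we fail to reject H₀.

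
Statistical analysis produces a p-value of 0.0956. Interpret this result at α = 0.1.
Since p = 0.0956 < α = 0.1, reject H₀.
There is sufficient evidence to reject the null hypothesis; the result is statistically significant at the 0.1 level.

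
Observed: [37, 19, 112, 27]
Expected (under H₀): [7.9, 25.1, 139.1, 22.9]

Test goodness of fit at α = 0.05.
Chi-square goodness of fit test:
H₀: observed counts match expected distribution
H₁: observed counts differ from expected distribution
df = k - 1 = 3
χ² = Σ(O - E)²/E
   = (37 - 7.9)²/7.9 + (19 - 25.1)²/25.1 + (112 - 139.1)²/139.1 + (27 - 22.9)²/22.9
   = 107.191 + 1.482 + 5.280 + 0.734
   = 114.69
p-value < 0.0001

Since p-value < α = 0.05, we reject H₀.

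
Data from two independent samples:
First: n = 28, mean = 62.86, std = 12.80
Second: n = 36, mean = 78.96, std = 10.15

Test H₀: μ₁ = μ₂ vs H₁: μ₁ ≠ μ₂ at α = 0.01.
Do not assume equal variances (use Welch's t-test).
Welch's two-sample t-test:
H₀: μ₁ = μ₂
H₁: μ₁ ≠ μ₂
s₁²/n₁ = 12.80²/28 = 5.8514,  s₂²/n₂ = 10.15²/36 = 2.8617
SE = √(s₁²/n₁ + s₂²/n₂) = √(5.8514 + 2.8617) = 2.9518
df (Welch-Satterthwaite) = (s₁²/n₁ + s₂²/n₂)² / [(s₁²/n₁)²/(n₁-1) + (s₂²/n₂)²/(n₂-1)] ≈ 50.54
t = (x̄₁ - x̄₂) / SE = (62.86 - 78.96) / 2.9518 = -16.10 / 2.9518 = -5.454
p-value < 0.0001

Since p-value < α = 0.01, we reject H₀.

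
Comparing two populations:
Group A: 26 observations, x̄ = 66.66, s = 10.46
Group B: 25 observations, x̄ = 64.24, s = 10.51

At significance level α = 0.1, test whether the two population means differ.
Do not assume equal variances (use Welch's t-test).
Welch's two-sample t-test:
H₀: μ₁ = μ₂
H₁: μ₁ ≠ μ₂
s₁²/n₁ = 10.46²/26 = 4.2081,  s₂²/n₂ = 10.51²/25 = 4.4184
SE = √(s₁²/n₁ + s₂²/n₂) = √(4.2081 + 4.4184) = 2.9371
df (Welch-Satterthwaite) = (s₁²/n₁ + s₂²/n₂)² / [(s₁²/n₁)²/(n₁-1) + (s₂²/n₂)²/(n₂-1)] ≈ 48.90
t = (x̄₁ - x̄₂) / SE = (66.66 - 64.24) / 2.9371 = 2.42 / 2.9371 = 0.824
p-value = 0.4140

Since p-value > α = 0.1, we fail to reject H₀.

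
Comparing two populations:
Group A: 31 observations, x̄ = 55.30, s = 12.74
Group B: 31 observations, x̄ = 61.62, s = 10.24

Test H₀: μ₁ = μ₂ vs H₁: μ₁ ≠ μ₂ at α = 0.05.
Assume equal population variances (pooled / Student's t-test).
Student's two-sample t-test (equal variances):
H₀: μ₁ = μ₂
H₁: μ₁ ≠ μ₂
df = n₁ + n₂ - 2 = 60
Pooled variance s_p² = [(n₁-1)s₁² + (n₂-1)s₂²] / (n₁ + n₂ - 2) = [(30)(12.74²) + (30)(10.24²)] / 60 = 133.5826
SE = √(s_p²(1/n₁ + 1/n₂)) = √(133.5826 × (1/31 + 1/31)) = 2.9357
t = (x̄₁ - x̄₂) / SE = (55.30 - 61.62) / 2.9357 = -6.32 / 2.9357 = -2.153
p-value = 0.0354

Since p-value < α = 0.05, we reject H₀.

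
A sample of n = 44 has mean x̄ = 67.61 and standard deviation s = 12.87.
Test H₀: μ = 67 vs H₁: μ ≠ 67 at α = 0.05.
One-sample t-test:
H₀: μ = 67
H₁: μ ≠ 67
df = n - 1 = 43
t = (x̄ - μ₀) / (s/√n) = (67.61 - 67) / (12.87/√44) = 0.314
p-value = 0.7547

Since p-value > α = 0.05, we fail to reject H₀.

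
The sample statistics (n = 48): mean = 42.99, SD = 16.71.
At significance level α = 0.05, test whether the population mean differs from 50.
One-sample t-test:
H₀: μ = 50
H₁: μ ≠ 50
df = n - 1 = 47
t = (x̄ - μ₀) / (s/√n) = (42.99 - 50) / (16.71/√48) = -2.906
p-value = 0.0056

Since p-value < α = 0.05, we reject H₀.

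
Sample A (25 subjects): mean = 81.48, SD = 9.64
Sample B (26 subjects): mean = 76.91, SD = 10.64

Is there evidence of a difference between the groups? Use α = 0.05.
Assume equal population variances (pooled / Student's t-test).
Student's two-sample t-test (equal variances):
H₀: μ₁ = μ₂
H₁: μ₁ ≠ μ₂
df = n₁ + n₂ - 2 = 49
Pooled variance s_p² = [(n₁-1)s₁² + (n₂-1)s₂²] / (n₁ + n₂ - 2) = [(24)(9.64²) + (25)(10.64²)] / 49 = 103.2765
SE = √(s_p²(1/n₁ + 1/n₂)) = √(103.2765 × (1/25 + 1/26)) = 2.8466
t = (x̄₁ - x̄₂) / SE = (81.48 - 76.91) / 2.8466 = 4.57 / 2.8466 = 1.605
p-value = 0.1148

Since p-value > α = 0.05, we fail to reject H₀.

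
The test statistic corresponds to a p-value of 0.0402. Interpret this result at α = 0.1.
Since p = 0.0402 < α = 0.1, reject H₀.
There is sufficient evidence to reject the null hypothesis; the result is statistically significant at the 0.1 level.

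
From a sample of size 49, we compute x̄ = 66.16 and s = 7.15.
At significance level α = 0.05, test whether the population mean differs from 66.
One-sample t-test:
H₀: μ = 66
H₁: μ ≠ 66
df = n - 1 = 48
t = (x̄ - μ₀) / (s/√n) = (66.16 - 66) / (7.15/√49) = 0.157
p-value = 0.8762

Since p-value > α = 0.05, we fail to reject H₀.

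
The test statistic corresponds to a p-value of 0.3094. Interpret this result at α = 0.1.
Since p = 0.3094 > α = 0.1, fail to reject H₀.
There is insufficient evidence to reject the null hypothesis; the result is not statistically significant at the 0.1 level.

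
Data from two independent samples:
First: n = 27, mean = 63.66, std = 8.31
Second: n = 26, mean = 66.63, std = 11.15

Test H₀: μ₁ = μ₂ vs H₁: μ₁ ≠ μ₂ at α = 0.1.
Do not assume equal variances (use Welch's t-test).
Welch's two-sample t-test:
H₀: μ₁ = μ₂
H₁: μ₁ ≠ μ₂
s₁²/n₁ = 8.31²/27 = 2.5576,  s₂²/n₂ = 11.15²/26 = 4.7816
SE = √(s₁²/n₁ + s₂²/n₂) = √(2.5576 + 4.7816) = 2.7091
df (Welch-Satterthwaite) = (s₁²/n₁ + s₂²/n₂)² / [(s₁²/n₁)²/(n₁-1) + (s₂²/n₂)²/(n₂-1)] ≈ 46.19
t = (x̄₁ - x̄₂) / SE = (63.66 - 66.63) / 2.7091 = -2.97 / 2.7091 = -1.096
p-value = 0.2786

Since p-value > α = 0.1, we fail to reject H₀.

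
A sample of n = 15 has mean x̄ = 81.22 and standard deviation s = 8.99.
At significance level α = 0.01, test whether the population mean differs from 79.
One-sample t-test:
H₀: μ = 79
H₁: μ ≠ 79
df = n - 1 = 14
t = (x̄ - μ₀) / (s/√n) = (81.22 - 79) / (8.99/√15) = 0.956
p-value = 0.3551

Since p-value > α = 0.01, we fail to reject H₀.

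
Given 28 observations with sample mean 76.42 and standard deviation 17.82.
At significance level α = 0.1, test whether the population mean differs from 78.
One-sample t-test:
H₀: μ = 78
H₁: μ ≠ 78
df = n - 1 = 27
t = (x̄ - μ₀) / (s/√n) = (76.42 - 78) / (17.82/√28) = -0.469
p-value = 0.6427

Since p-value > α = 0.1, we fail to reject H₀.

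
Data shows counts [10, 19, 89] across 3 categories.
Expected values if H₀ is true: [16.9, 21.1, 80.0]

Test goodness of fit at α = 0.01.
Chi-square goodness of fit test:
H₀: observed counts match expected distribution
H₁: observed counts differ from expected distribution
df = k - 1 = 2
χ² = Σ(O - E)²/E
   = (10 - 16.9)²/16.9 + (19 - 21.1)²/21.1 + (89 - 80.0)²/80.0
   = 2.817 + 0.209 + 1.012
   = 4.04
p-value = 0.1327

Since p-value > α = 0.01, we fail to reject H₀.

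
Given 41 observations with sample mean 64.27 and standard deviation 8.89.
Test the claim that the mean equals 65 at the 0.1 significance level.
One-sample t-test:
H₀: μ = 65
H₁: μ ≠ 65
df = n - 1 = 40
t = (x̄ - μ₀) / (s/√n) = (64.27 - 65) / (8.89/√41) = -0.526
p-value = 0.6019

Since p-value > α = 0.1, we fail to reject H₀.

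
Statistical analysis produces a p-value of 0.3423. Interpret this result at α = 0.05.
Since p = 0.3423 > α = 0.05, fail to reject H₀.
There is insufficient evidence to reject the null hypothesis; the result is not statistically significant at the 0.05 level.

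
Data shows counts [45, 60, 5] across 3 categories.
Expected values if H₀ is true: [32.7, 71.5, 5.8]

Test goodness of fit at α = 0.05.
Chi-square goodness of fit test:
H₀: observed counts match expected distribution
H₁: observed counts differ from expected distribution
df = k - 1 = 2
χ² = Σ(O - E)²/E
   = (45 - 32.7)²/32.7 + (60 - 71.5)²/71.5 + (5 - 5.8)²/5.8
   = 4.627 + 1.850 + 0.110
   = 6.59
p-value = 0.0371

Since p-value < α = 0.05, we reject H₀.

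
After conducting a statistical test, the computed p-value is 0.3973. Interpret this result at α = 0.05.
Since p = 0.3973 > α = 0.05, fail to reject H₀.
There is insufficient evidence to reject the null hypothesis; the result is not statistically significant at the 0.05 level.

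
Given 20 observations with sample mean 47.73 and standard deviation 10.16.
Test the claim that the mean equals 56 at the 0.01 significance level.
One-sample t-test:
H₀: μ = 56
H₁: μ ≠ 56
df = n - 1 = 19
t = (x̄ - μ₀) / (s/√n) = (47.73 - 56) / (10.16/√20) = -3.640
p-value = 0.0017

Since p-value < α = 0.01, we reject H₀.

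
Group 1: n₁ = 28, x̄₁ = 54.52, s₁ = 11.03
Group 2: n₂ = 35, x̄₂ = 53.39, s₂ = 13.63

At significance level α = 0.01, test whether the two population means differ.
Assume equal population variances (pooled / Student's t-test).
Student's two-sample t-test (equal variances):
H₀: μ₁ = μ₂
H₁: μ₁ ≠ μ₂
df = n₁ + n₂ - 2 = 61
Pooled variance s_p² = [(n₁-1)s₁² + (n₂-1)s₂²] / (n₁ + n₂ - 2) = [(27)(11.03²) + (34)(13.63²)] / 61 = 157.3977
SE = √(s_p²(1/n₁ + 1/n₂)) = √(157.3977 × (1/28 + 1/35)) = 3.1809
t = (x̄₁ - x̄₂) / SE = (54.52 - 53.39) / 3.1809 = 1.13 / 3.1809 = 0.355
p-value = 0.7236

Since p-value > α = 0.01, we fail to reject H₀.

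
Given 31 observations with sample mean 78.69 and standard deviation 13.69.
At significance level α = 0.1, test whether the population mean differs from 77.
One-sample t-test:
H₀: μ = 77
H₁: μ ≠ 77
df = n - 1 = 30
t = (x̄ - μ₀) / (s/√n) = (78.69 - 77) / (13.69/√31) = 0.687
p-value = 0.4972

Since p-value > α = 0.1, we fail to reject H₀.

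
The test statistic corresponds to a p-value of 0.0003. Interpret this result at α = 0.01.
Since p = 0.0003 < α = 0.01, reject H₀.
There is sufficient evidence to reject the null hypothesis; the result is statistically significant at the 0.01 level.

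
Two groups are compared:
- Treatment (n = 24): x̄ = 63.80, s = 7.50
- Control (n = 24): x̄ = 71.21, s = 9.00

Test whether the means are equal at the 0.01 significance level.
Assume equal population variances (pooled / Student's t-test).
Student's two-sample t-test (equal variances):
H₀: μ₁ = μ₂
H₁: μ₁ ≠ μ₂
df = n₁ + n₂ - 2 = 46
Pooled variance s_p² = [(n₁-1)s₁² + (n₂-1)s₂²] / (n₁ + n₂ - 2) = [(23)(7.50²) + (23)(9.00²)] / 46 = 68.6250
SE = √(s_p²(1/n₁ + 1/n₂)) = √(68.6250 × (1/24 + 1/24)) = 2.3914
t = (x̄₁ - x̄₂) / SE = (63.80 - 71.21) / 2.3914 = -7.41 / 2.3914 = -3.099
p-value = 0.0033

Since p-value < α = 0.01, we reject H₀.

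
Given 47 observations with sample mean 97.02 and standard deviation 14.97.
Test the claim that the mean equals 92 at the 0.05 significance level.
One-sample t-test:
H₀: μ = 92
H₁: μ ≠ 92
df = n - 1 = 46
t = (x̄ - μ₀) / (s/√n) = (97.02 - 92) / (14.97/√47) = 2.299
p-value = 0.0261

Since p-value < α = 0.05, we reject H₀.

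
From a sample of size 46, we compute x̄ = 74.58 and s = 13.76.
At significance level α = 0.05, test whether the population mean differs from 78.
One-sample t-test:
H₀: μ = 78
H₁: μ ≠ 78
df = n - 1 = 45
t = (x̄ - μ₀) / (s/√n) = (74.58 - 78) / (13.76/√46) = -1.686
p-value = 0.0988

Since p-value > α = 0.05, we fail to reject H₀.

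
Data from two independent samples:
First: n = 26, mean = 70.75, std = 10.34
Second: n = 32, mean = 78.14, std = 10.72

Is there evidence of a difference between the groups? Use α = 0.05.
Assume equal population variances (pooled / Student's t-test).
Student's two-sample t-test (equal variances):
H₀: μ₁ = μ₂
H₁: μ₁ ≠ μ₂
df = n₁ + n₂ - 2 = 56
Pooled variance s_p² = [(n₁-1)s₁² + (n₂-1)s₂²] / (n₁ + n₂ - 2) = [(25)(10.34²) + (31)(10.72²)] / 56 = 111.3457
SE = √(s_p²(1/n₁ + 1/n₂)) = √(111.3457 × (1/26 + 1/32)) = 2.7861
t = (x̄₁ - x̄₂) / SE = (70.75 - 78.14) / 2.7861 = -7.39 / 2.7861 = -2.652
p-value = 0.0104

Since p-value < α = 0.05, we reject H₀.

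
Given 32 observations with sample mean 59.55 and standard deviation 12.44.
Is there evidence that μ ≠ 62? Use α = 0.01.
One-sample t-test:
H₀: μ = 62
H₁: μ ≠ 62
df = n - 1 = 31
t = (x̄ - μ₀) / (s/√n) = (59.55 - 62) / (12.44/√32) = -1.114
p-value = 0.2738

Since p-value > α = 0.01, we fail to reject H₀.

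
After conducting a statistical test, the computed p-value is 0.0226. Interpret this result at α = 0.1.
Since p = 0.0226 < α = 0.1, reject H₀.
There is sufficient evidence to reject the null hypothesis; the result is statistically significant at the 0.1 level.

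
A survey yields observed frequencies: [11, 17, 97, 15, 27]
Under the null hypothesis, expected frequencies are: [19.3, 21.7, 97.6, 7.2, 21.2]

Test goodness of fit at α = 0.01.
Chi-square goodness of fit test:
H₀: observed counts match expected distribution
H₁: observed counts differ from expected distribution
df = k - 1 = 4
χ² = Σ(O - E)²/E
   = (11 - 19.3)²/19.3 + (17 - 21.7)²/21.7 + (97 - 97.6)²/97.6 + (15 - 7.2)²/7.2 + (27 - 21.2)²/21.2
   = 3.569 + 1.018 + 0.004 + 8.450 + 1.587
   = 14.63
p-value = 0.0055

Since p-value < α = 0.01, we reject H₀.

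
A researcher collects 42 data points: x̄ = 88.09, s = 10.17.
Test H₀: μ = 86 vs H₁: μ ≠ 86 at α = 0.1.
One-sample t-test:
H₀: μ = 86
H₁: μ ≠ 86
df = n - 1 = 41
t = (x̄ - μ₀) / (s/√n) = (88.09 - 86) / (10.17/√42) = 1.332
p-value = 0.1903

Since p-value > α = 0.1, we fail to reject H₀.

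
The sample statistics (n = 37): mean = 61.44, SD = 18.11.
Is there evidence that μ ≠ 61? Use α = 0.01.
One-sample t-test:
H₀: μ = 61
H₁: μ ≠ 61
df = n - 1 = 36
t = (x̄ - μ₀) / (s/√n) = (61.44 - 61) / (18.11/√37) = 0.148
p-value = 0.8833

Since p-value > α = 0.01, we fail to reject H₀.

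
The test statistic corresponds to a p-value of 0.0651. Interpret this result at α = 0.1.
Since p = 0.0651 < α = 0.1, reject H₀.
There is sufficient evidence to reject the null hypothesis; the result is statistically significant at the 0.1 level.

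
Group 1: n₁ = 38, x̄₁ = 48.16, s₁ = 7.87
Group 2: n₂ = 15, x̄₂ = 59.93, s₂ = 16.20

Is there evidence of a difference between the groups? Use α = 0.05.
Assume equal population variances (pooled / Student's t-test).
Student's two-sample t-test (equal variances):
H₀: μ₁ = μ₂
H₁: μ₁ ≠ μ₂
df = n₁ + n₂ - 2 = 51
Pooled variance s_p² = [(n₁-1)s₁² + (n₂-1)s₂²] / (n₁ + n₂ - 2) = [(37)(7.87²) + (14)(16.20²)] / 51 = 116.9770
SE = √(s_p²(1/n₁ + 1/n₂)) = √(116.9770 × (1/38 + 1/15)) = 3.2980
t = (x̄₁ - x̄₂) / SE = (48.16 - 59.93) / 3.2980 = -11.77 / 3.2980 = -3.569
p-value = 0.0008

Since p-value < α = 0.05, we reject H₀.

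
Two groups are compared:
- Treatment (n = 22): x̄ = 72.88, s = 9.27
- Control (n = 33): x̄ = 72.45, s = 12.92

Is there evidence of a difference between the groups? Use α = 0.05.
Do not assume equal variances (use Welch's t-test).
Welch's two-sample t-test:
H₀: μ₁ = μ₂
H₁: μ₁ ≠ μ₂
s₁²/n₁ = 9.27²/22 = 3.9060,  s₂²/n₂ = 12.92²/33 = 5.0584
SE = √(s₁²/n₁ + s₂²/n₂) = √(3.9060 + 5.0584) = 2.9941
df (Welch-Satterthwaite) = (s₁²/n₁ + s₂²/n₂)² / [(s₁²/n₁)²/(n₁-1) + (s₂²/n₂)²/(n₂-1)] ≈ 52.66
t = (x̄₁ - x̄₂) / SE = (72.88 - 72.45) / 2.9941 = 0.43 / 2.9941 = 0.144
p-value = 0.8864

Since p-value > α = 0.05, we fail to reject H₀.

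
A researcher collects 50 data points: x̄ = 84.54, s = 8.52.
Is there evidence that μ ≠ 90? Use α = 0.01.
One-sample t-test:
H₀: μ = 90
H₁: μ ≠ 90
df = n - 1 = 49
t = (x̄ - μ₀) / (s/√n) = (84.54 - 90) / (8.52/√50) = -4.531
p-value < 0.0001

Since p-value < α = 0.01, we reject H₀.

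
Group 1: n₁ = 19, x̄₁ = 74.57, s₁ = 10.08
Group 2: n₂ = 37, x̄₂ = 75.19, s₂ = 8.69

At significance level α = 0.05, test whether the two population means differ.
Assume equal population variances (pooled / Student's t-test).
Student's two-sample t-test (equal variances):
H₀: μ₁ = μ₂
H₁: μ₁ ≠ μ₂
df = n₁ + n₂ - 2 = 54
Pooled variance s_p² = [(n₁-1)s₁² + (n₂-1)s₂²] / (n₁ + n₂ - 2) = [(18)(10.08²) + (36)(8.69²)] / 54 = 84.2129
SE = √(s_p²(1/n₁ + 1/n₂)) = √(84.2129 × (1/19 + 1/37)) = 2.5900
t = (x̄₁ - x̄₂) / SE = (74.57 - 75.19) / 2.5900 = -0.62 / 2.5900 = -0.239
p-value = 0.8117

Since p-value > α = 0.05, we fail to reject H₀.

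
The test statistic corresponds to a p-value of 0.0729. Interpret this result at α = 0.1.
Since p = 0.0729 < α = 0.1, reject H₀.
There is sufficient evidence to reject the null hypothesis; the result is statistically significant at the 0.1 level.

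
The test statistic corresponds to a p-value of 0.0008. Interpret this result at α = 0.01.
Since p = 0.0008 < α = 0.01, reject H₀.
There is sufficient evidence to reject the null hypothesis; the result is statistically significant at the 0.01 level.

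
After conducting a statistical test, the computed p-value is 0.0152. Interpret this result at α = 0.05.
Since p = 0.0152 < α = 0.05, reject H₀.
There is sufficient evidence to reject the null hypothesis; the result is statistically significant at the 0.05 level.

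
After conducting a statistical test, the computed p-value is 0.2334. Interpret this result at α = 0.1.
Since p = 0.2334 > α = 0.1, fail to reject H₀.
There is insufficient evidence to reject the null hypothesis; the result is not statistically significant at the 0.1 level.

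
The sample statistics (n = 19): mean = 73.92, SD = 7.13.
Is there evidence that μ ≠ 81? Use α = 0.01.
One-sample t-test:
H₀: μ = 81
H₁: μ ≠ 81
df = n - 1 = 18
t = (x̄ - μ₀) / (s/√n) = (73.92 - 81) / (7.13/√19) = -4.328
p-value = 0.0004

Since p-value < α = 0.01, we reject H₀.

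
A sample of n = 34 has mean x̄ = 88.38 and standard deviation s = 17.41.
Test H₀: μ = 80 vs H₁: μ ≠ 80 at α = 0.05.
One-sample t-test:
H₀: μ = 80
H₁: μ ≠ 80
df = n - 1 = 33
t = (x̄ - μ₀) / (s/√n) = (88.38 - 80) / (17.41/√34) = 2.807
p-value = 0.0083

Since p-value < α = 0.05, we reject H₀.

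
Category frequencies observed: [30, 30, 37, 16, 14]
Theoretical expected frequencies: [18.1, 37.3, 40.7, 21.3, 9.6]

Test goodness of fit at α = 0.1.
Chi-square goodness of fit test:
H₀: observed counts match expected distribution
H₁: observed counts differ from expected distribution
df = k - 1 = 4
χ² = Σ(O - E)²/E
   = (30 - 18.1)²/18.1 + (30 - 37.3)²/37.3 + (37 - 40.7)²/40.7 + (16 - 21.3)²/21.3 + (14 - 9.6)²/9.6
   = 7.824 + 1.429 + 0.336 + 1.319 + 2.017
   = 12.92
p-value = 0.0117

Since p-value < α = 0.1, we reject H₀.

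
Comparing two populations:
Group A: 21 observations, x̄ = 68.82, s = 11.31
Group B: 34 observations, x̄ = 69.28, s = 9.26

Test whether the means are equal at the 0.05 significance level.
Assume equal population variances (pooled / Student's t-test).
Student's two-sample t-test (equal variances):
H₀: μ₁ = μ₂
H₁: μ₁ ≠ μ₂
df = n₁ + n₂ - 2 = 53
Pooled variance s_p² = [(n₁-1)s₁² + (n₂-1)s₂²] / (n₁ + n₂ - 2) = [(20)(11.31²) + (33)(9.26²)] / 53 = 101.6602
SE = √(s_p²(1/n₁ + 1/n₂)) = √(101.6602 × (1/21 + 1/34)) = 2.7984
t = (x̄₁ - x̄₂) / SE = (68.82 - 69.28) / 2.7984 = -0.46 / 2.7984 = -0.164
p-value = 0.8701

Since p-value > α = 0.05, we fail to reject H₀.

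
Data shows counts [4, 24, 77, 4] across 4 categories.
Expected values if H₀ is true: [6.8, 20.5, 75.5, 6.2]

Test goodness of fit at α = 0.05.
Chi-square goodness of fit test:
H₀: observed counts match expected distribution
H₁: observed counts differ from expected distribution
df = k - 1 = 3
χ² = Σ(O - E)²/E
   = (4 - 6.8)²/6.8 + (24 - 20.5)²/20.5 + (77 - 75.5)²/75.5 + (4 - 6.2)²/6.2
   = 1.153 + 0.598 + 0.030 + 0.781
   = 2.56
p-value = 0.4644

Since p-value > α = 0.05, we fail to reject H₀.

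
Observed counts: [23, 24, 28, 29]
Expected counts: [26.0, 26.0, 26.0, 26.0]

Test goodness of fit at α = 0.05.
Chi-square goodness of fit test:
H₀: observed counts match expected distribution
H₁: observed counts differ from expected distribution
df = k - 1 = 3
χ² = Σ(O - E)²/E
   = (23 - 26.0)²/26.0 + (24 - 26.0)²/26.0 + (28 - 26.0)²/26.0 + (29 - 26.0)²/26.0
   = 0.346 + 0.154 + 0.154 + 0.346
   = 1.00
p-value = 0.8013

Since p-value > α = 0.05, we fail to reject H₀.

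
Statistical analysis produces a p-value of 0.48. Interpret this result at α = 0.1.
Since p = 0.48 > α = 0.1, fail to reject H₀.
There is insufficient evidence to reject the null hypothesis; the result is not statistically significant at the 0.1 level.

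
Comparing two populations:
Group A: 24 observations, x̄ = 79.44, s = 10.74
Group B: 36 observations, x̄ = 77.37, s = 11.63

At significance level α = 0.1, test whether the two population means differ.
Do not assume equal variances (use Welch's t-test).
Welch's two-sample t-test:
H₀: μ₁ = μ₂
H₁: μ₁ ≠ μ₂
s₁²/n₁ = 10.74²/24 = 4.8061,  s₂²/n₂ = 11.63²/36 = 3.7571
SE = √(s₁²/n₁ + s₂²/n₂) = √(4.8061 + 3.7571) = 2.9263
df (Welch-Satterthwaite) = (s₁²/n₁ + s₂²/n₂)² / [(s₁²/n₁)²/(n₁-1) + (s₂²/n₂)²/(n₂-1)] ≈ 52.09
t = (x̄₁ - x̄₂) / SE = (79.44 - 77.37) / 2.9263 = 2.07 / 2.9263 = 0.707
p-value = 0.4825

Since p-value > α = 0.1, we fail to reject H₀.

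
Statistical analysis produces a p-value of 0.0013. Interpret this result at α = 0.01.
Since p = 0.0013 < α = 0.01, reject H₀.
There is sufficient evidence to reject the null hypothesis; the result is statistically significant at the 0.01 level.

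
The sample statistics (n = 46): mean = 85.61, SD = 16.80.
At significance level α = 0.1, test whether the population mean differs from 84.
One-sample t-test:
H₀: μ = 84
H₁: μ ≠ 84
df = n - 1 = 45
t = (x̄ - μ₀) / (s/√n) = (85.61 - 84) / (16.80/√46) = 0.650
p-value = 0.5190

Since p-value > α = 0.1, we fail to reject H₀.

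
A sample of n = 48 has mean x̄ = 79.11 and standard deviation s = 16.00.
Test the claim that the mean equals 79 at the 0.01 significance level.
One-sample t-test:
H₀: μ = 79
H₁: μ ≠ 79
df = n - 1 = 47
t = (x̄ - μ₀) / (s/√n) = (79.11 - 79) / (16.00/√48) = 0.048
p-value = 0.9622

Since p-value > α = 0.01, we fail to reject H₀.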